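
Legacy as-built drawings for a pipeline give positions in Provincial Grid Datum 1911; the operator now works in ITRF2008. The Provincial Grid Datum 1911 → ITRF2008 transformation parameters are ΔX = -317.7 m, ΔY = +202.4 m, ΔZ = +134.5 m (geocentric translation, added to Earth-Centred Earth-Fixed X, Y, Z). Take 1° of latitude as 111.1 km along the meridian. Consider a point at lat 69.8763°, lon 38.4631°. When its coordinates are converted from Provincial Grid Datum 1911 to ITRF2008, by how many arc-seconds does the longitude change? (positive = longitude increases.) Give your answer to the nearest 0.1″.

sin φ = 0.938952, cos φ = 0.344048, sin λ = 0.622010, cos λ = 0.783009.
East component: ΔE = −sin λ·ΔX + cos λ·ΔY = −(0.622010)(-317.7) + (0.783009)(202.4) = 356.09 m.
1° of latitude spans 111100 m; at latitude φ, 1° of longitude spans that × cos φ = 38223.7 m, so Δλ = 356.09 / 38223.7 × 3600 = 33.538″.

Δλ = 33.5″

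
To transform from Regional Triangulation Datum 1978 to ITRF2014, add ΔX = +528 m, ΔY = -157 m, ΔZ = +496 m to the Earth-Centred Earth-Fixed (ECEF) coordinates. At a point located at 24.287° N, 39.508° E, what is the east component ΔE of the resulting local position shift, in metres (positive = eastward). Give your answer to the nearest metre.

The local east axis at (φ, λ) is (−sin λ, cos λ, 0), so ΔE = −sin(39.508°)·528 + cos(39.508°)·(-157) = -457.04 m.

ΔE = -457 m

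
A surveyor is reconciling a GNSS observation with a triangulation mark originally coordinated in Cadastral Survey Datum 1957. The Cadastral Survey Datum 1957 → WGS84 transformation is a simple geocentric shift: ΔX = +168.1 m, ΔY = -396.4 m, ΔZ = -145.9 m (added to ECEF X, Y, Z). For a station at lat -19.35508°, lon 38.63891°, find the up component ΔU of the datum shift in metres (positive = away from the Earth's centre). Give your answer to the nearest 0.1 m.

ΔU = -61.3 m

At φ = -19.35508°, λ = 38.63891°: sin φ = -0.331422, cos φ = 0.943483, sin λ = 0.624410, cos λ = 0.781097.
ΔU = cos φ cos λ·ΔX + cos φ sin λ·ΔY + sin φ·ΔZ = (0.943483)(0.781097)(168.1) + (0.943483)(0.624410)(-396.4) + (-0.331422)(-145.9) = -61.29 m.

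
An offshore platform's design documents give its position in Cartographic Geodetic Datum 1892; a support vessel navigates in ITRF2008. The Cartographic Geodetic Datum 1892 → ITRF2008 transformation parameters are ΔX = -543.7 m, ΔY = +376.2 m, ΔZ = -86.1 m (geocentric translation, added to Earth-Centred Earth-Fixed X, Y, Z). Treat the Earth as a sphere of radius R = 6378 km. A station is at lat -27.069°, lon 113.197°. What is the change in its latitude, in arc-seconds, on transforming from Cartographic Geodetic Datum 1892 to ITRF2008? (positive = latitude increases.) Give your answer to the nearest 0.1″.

Δφ = 5.8″

sin φ = -0.455063, cos φ = 0.890459, sin λ = 0.919156, cos λ = -0.393894.
North component: ΔN = −sin φ cos λ·ΔX − sin φ sin λ·ΔY + cos φ·ΔZ = −(-0.455063)(-0.393894)(-543.7) − (-0.455063)(0.919156)(376.2) + (0.890459)(-86.1) = 178.14 m.
1° of latitude spans πR/180 = 111317 m, so Δφ = 178.14 / 111317 × 3600 = 5.761″.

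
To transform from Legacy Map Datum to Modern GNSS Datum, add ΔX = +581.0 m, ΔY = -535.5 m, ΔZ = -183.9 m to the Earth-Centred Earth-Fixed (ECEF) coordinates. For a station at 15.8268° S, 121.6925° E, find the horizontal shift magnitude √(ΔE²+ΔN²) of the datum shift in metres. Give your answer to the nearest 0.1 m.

439.5 m

At φ = -15.8268°, λ = 121.6925°: sin φ = -0.272730, cos φ = 0.962091, sin λ = 0.850880, cos λ = -0.525360.
ΔE = −sin λ·ΔX + cos λ·ΔY = −(0.850880)·(581.0) + (-0.525360)·(-535.5) = -213.03 m.
ΔN = −sin φ cos λ·ΔX − sin φ sin λ·ΔY + cos φ·ΔZ = −(-0.272730)(-0.525360)(581.0) − (-0.272730)(0.850880)(-535.5) + (0.962091)(-183.9) = -384.44 m.
Horizontal magnitude = √(ΔE² + ΔN²) = √((-213.03)² + (-384.44)²) = 439.52 m.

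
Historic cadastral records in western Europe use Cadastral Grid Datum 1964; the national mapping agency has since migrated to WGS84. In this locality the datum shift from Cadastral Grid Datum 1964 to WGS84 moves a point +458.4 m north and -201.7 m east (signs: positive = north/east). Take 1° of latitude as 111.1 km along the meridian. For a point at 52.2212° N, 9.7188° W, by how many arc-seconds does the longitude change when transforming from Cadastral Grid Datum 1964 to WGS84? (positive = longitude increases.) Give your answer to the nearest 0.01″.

Δλ = -10.67″

At latitude 52.2212°, cos φ = 0.612615.
1° of longitude at this latitude = 111.1 × cos φ = 68.06 km, so Δλ = -201.7 / 68061.5 = -0.0029635° = -10.669″.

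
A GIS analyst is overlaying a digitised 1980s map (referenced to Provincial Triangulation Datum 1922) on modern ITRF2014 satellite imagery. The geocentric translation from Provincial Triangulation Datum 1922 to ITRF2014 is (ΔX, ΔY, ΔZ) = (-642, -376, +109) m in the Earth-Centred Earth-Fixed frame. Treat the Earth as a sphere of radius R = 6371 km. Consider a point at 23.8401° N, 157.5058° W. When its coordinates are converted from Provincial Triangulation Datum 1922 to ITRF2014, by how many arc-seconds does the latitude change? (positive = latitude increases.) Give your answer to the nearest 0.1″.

Δφ = -6.4″

sin φ = 0.404186, cos φ = 0.914677, sin λ = -0.382590, cos λ = -0.923918.
North component: ΔN = −sin φ cos λ·ΔX − sin φ sin λ·ΔY + cos φ·ΔZ = −(0.404186)(-0.923918)(-642) − (0.404186)(-0.382590)(-376) + (0.914677)(109) = -198.19 m.
1° of latitude spans πR/180 = 111195 m, so Δφ = -198.19 / 111195 × 3600 = -6.416″.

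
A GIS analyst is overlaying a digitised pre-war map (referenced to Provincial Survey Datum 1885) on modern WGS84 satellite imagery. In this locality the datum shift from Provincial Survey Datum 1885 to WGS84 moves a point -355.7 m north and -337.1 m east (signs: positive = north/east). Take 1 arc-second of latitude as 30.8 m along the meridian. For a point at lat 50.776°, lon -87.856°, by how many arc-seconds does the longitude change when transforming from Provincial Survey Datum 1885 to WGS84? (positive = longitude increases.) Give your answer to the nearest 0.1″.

At latitude 50.776°, cos φ = 0.632354.
1″ of longitude at this latitude = 30.80 × cos φ = 19.4765 m, so Δλ = -337.1 / 19.4765 = -17.308″.

Δλ = -17.3″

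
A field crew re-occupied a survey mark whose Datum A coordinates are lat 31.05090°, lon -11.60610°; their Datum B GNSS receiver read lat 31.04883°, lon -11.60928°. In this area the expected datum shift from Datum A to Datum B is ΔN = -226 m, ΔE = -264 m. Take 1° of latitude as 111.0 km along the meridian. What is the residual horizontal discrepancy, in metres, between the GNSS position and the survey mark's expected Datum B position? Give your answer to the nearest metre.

39 m

Observed coordinate differences: Δφ = -0.00207°, Δλ = -0.00318°.
Converting to metres (1° lat = 111000 m, cos φ = 0.856709): observed ΔN = -229.8 m, observed ΔE = -302.4 m.
Subtracting the expected shift leaves a residual of -229.8 − (-226) = -3.8 m north and -302.4 − (-264) = -38.4 m east.
Residual distance = √((-3.8)² + (-38.4)²) = 38.6 m.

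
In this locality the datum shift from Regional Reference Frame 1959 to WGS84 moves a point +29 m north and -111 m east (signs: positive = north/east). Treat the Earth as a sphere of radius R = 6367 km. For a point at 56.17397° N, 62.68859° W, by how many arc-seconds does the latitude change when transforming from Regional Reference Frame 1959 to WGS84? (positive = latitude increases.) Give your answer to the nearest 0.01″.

On a sphere of radius R, 1 rad of latitude = R, so Δφ = ΔN / R = 29.0 / 6367000 = 4.5547e-06 rad = 0.939″.

Δφ = 0.94″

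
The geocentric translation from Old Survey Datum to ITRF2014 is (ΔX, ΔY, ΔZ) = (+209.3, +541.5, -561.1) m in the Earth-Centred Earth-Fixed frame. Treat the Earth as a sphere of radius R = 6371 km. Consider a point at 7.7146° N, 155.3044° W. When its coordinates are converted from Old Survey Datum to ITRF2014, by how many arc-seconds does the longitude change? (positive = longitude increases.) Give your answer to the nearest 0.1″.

Δλ = -13.2″

sin φ = 0.134239, cos φ = 0.990949, sin λ = -0.417797, cos λ = -0.908540.
East component: ΔE = −sin λ·ΔX + cos λ·ΔY = −(-0.417797)(209.3) + (-0.908540)(541.5) = -404.53 m.
1° of latitude spans πR/180 = 111195 m; at latitude φ, 1° of longitude spans that × cos φ = 110188.5 m, so Δλ = -404.53 / 110188.5 × 3600 = -13.217″.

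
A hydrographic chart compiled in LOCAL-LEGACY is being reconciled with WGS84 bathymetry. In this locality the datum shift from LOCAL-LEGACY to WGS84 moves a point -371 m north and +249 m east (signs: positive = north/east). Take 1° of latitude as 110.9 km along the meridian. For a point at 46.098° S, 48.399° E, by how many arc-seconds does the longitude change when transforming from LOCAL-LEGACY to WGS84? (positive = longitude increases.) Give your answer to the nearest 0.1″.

At latitude -46.098°, cos φ = 0.693427.
1° of longitude at this latitude = 110.9 × cos φ = 76.90 km, so Δλ = 249.0 / 76901.1 = 0.0032379° = 11.657″.

Δλ = 11.7″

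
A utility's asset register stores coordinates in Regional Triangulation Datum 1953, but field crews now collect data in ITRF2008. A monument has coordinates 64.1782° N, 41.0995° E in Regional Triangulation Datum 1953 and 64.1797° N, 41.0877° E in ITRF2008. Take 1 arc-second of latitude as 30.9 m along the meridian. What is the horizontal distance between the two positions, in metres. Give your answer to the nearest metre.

596 m

Δφ = 64.1797° − 64.1782° = +0.0015°; Δλ = 41.0877° − 41.0995° = -0.0118°.
1° of latitude = 3600 × 30.90 = 111240 m.
ΔN = Δφ × 111240 = 166.9 m; ΔE = Δλ × 111240 × cos(64.1782°) = -0.0118 × 111240 × 0.435574 = -571.7 m.
Distance = √(ΔE² + ΔN²) = √((-571.7)² + 166.9²) = 595.6 m.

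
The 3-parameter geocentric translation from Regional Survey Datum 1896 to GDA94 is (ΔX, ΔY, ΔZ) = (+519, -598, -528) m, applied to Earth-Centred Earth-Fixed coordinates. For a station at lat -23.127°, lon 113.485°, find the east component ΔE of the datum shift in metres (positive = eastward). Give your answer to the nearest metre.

ΔE = -238 m

The local east axis at (φ, λ) is (−sin λ, cos λ, 0), so ΔE = −sin(113.485°)·519 + cos(113.485°)·(-598) = -237.70 m.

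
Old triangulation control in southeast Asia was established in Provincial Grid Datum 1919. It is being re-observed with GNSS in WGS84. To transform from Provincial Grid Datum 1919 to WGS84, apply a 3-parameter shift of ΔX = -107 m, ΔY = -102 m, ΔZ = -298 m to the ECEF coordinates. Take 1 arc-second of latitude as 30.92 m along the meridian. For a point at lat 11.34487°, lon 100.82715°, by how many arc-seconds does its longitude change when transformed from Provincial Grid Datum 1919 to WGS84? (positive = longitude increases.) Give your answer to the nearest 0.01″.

Δλ = 4.10″

sin φ = 0.196714, cos φ = 0.980461, sin λ = 0.982198, cos λ = -0.187847.
East component: ΔE = −sin λ·ΔX + cos λ·ΔY = −(0.982198)(-107) + (-0.187847)(-102) = 124.26 m.
1° of latitude spans 3600 × 30.92 = 111312 m; at latitude φ, 1° of longitude spans that × cos φ = 109137.1 m, so Δλ = 124.26 / 109137.1 × 3600 = 4.099″.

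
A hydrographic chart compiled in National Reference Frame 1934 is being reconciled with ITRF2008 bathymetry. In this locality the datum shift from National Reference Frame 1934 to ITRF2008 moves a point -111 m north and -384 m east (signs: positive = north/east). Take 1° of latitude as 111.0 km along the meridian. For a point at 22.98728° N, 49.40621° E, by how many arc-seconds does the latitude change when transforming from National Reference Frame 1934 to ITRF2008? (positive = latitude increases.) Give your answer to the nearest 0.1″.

1° of latitude = 111.0 km, so Δφ = -111.0 / 111000 = -0.0010000° = -3.600″.

Δφ = -3.6″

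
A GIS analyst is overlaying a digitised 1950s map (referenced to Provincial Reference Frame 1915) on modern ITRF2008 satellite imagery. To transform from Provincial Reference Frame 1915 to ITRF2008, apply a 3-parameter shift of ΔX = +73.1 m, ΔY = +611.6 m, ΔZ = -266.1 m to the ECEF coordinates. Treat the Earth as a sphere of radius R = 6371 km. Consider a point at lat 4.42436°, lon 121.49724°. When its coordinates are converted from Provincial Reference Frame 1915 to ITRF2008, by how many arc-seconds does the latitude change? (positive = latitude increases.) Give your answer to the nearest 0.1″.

sin φ = 0.077143, cos φ = 0.997020, sin λ = 0.852665, cos λ = -0.522457.
North component: ΔN = −sin φ cos λ·ΔX − sin φ sin λ·ΔY + cos φ·ΔZ = −(0.077143)(-0.522457)(73.1) − (0.077143)(0.852665)(611.6) + (0.997020)(-266.1) = -302.59 m.
1° of latitude spans πR/180 = 111195 m, so Δφ = -302.59 / 111195 × 3600 = -9.797″.

Δφ = -9.8″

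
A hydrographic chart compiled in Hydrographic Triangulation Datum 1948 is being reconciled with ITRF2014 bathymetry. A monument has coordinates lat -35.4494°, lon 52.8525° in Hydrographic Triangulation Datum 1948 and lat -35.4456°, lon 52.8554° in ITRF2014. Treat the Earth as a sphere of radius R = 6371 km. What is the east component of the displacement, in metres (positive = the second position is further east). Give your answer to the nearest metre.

ΔE = 263 m

Δφ = -35.4456° − -35.4494° = +0.0038°; Δλ = 52.8554° − 52.8525° = +0.0029°.
1° along a meridian = πR/180 = 111195 m.
ΔN = Δφ × 111195 = 422.5 m; ΔE = Δλ × 111195 × cos(-35.4494°) = +0.0029 × 111195 × 0.814628 = 262.7 m.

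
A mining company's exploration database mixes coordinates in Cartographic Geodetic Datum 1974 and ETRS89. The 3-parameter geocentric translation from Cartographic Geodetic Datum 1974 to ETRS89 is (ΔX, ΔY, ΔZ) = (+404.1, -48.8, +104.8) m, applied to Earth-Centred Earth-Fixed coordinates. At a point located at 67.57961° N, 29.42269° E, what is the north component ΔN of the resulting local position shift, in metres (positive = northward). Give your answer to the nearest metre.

ΔN = -263 m

At φ = 67.57961°, λ = 29.42269°: sin φ = 0.924410, cos φ = 0.381399, sin λ = 0.491249, cos λ = 0.871019.
ΔN = −sin φ cos λ·ΔX − sin φ sin λ·ΔY + cos φ·ΔZ = −(0.924410)(0.871019)(404.1) − (0.924410)(0.491249)(-48.8) + (0.381399)(104.8) = -263.24 m.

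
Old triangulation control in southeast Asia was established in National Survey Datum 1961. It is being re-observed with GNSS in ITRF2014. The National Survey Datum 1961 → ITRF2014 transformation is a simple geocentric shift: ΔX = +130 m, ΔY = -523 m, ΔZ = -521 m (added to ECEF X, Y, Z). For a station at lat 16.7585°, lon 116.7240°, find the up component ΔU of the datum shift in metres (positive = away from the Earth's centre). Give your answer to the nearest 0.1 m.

At φ = 16.7585°, λ = 116.7240°: sin φ = 0.288338, cos φ = 0.957529, sin λ = 0.893183, cos λ = -0.449693.
ΔU = cos φ cos λ·ΔX + cos φ sin λ·ΔY + sin φ·ΔZ = (0.957529)(-0.449693)(130) + (0.957529)(0.893183)(-523) + (0.288338)(-521) = -653.50 m.

ΔU = -653.5 m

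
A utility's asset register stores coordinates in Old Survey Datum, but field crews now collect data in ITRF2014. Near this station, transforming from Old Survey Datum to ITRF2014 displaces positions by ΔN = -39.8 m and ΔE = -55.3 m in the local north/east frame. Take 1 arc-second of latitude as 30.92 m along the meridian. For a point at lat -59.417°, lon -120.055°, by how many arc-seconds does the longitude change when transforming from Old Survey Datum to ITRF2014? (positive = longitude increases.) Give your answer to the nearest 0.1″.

Δλ = -3.5″

At latitude -59.417°, cos φ = 0.508786.
1″ of longitude at this latitude = 30.92 × cos φ = 15.7317 m, so Δλ = -55.3 / 15.7317 = -3.515″.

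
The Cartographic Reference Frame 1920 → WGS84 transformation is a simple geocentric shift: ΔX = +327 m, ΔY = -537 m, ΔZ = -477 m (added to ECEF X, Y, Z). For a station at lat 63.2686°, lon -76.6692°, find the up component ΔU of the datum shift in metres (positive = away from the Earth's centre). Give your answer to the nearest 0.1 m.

At φ = 63.2686°, λ = -76.6692°: sin φ = 0.893125, cos φ = 0.449809, sin λ = -0.973055, cos λ = 0.230573.
ΔU = cos φ cos λ·ΔX + cos φ sin λ·ΔY + sin φ·ΔZ = (0.449809)(0.230573)(327) + (0.449809)(-0.973055)(-537) + (0.893125)(-477) = -157.07 m.

ΔU = -157.1 m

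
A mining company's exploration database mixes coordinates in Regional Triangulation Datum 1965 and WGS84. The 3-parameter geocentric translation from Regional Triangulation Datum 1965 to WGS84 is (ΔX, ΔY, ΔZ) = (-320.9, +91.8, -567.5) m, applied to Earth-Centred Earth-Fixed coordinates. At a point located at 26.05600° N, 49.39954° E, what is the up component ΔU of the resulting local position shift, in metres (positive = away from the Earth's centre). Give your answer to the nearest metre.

ΔU = -374 m

The local up (radial) axis is (cos φ cos λ, cos φ sin λ, sin φ), giving ΔU = -187.610 + 62.617 − 249.274 = -374.27 m.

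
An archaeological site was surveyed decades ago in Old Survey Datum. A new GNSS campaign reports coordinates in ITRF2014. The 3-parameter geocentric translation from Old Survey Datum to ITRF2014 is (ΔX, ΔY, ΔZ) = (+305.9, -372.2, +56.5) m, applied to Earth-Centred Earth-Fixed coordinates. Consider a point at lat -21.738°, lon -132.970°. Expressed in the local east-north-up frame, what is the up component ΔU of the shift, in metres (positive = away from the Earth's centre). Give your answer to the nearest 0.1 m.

ΔU = 38.4 m

The local up (radial) axis is (cos φ cos λ, cos φ sin λ, sin φ), giving ΔU = -193.679 + 252.976 − 20.926 = 38.37 m.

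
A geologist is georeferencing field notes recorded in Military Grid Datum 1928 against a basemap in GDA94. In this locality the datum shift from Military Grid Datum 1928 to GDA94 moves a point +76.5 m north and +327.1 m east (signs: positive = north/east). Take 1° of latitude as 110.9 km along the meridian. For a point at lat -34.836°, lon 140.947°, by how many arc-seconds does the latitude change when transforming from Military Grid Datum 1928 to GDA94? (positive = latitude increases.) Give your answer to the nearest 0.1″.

1° of latitude = 110.9 km, so Δφ = 76.5 / 110900 = 0.0006898° = 2.483″.

Δφ = 2.5″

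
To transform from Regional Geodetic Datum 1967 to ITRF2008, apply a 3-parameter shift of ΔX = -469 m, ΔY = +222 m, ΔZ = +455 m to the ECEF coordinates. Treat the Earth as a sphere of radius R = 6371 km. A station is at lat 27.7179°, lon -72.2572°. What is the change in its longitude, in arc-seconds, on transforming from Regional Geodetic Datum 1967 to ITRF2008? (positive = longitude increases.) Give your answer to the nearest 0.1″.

sin φ = 0.465119, cos φ = 0.885248, sin λ = -0.952434, cos λ = 0.304745.
East component: ΔE = −sin λ·ΔX + cos λ·ΔY = −(-0.952434)(-469) + (0.304745)(222) = -379.04 m.
1° of latitude spans πR/180 = 111195 m; at latitude φ, 1° of longitude spans that × cos φ = 98435.1 m, so Δλ = -379.04 / 98435.1 × 3600 = -13.862″.

Δλ = -13.9″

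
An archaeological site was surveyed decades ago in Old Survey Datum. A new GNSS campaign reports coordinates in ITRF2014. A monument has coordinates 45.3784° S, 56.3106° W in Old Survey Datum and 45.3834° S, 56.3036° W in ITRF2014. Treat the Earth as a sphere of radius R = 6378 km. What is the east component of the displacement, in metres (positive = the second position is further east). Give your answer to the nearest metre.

ΔE = 547 m

Δφ = -45.3834° − -45.3784° = -0.0050°; Δλ = -56.3036° − -56.3106° = +0.0070°.
1° along a meridian = πR/180 = 111317 m.
ΔN = Δφ × 111317 = -556.6 m; ΔE = Δλ × 111317 × cos(-45.3784°) = +0.0070 × 111317 × 0.702421 = 547.3 m.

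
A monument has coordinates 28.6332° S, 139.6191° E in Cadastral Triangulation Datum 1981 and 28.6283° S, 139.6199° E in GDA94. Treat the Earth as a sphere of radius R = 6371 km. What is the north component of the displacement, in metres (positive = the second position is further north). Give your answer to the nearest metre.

Δφ = -28.6283° − -28.6332° = +0.0049°; Δλ = 139.6199° − 139.6191° = +0.0008°.
1° along a meridian = πR/180 = 111195 m.
ΔN = Δφ × 111195 = 544.9 m; ΔE = Δλ × 111195 × cos(-28.6332°) = +0.0008 × 111195 × 0.877705 = 78.1 m.

ΔN = 545 m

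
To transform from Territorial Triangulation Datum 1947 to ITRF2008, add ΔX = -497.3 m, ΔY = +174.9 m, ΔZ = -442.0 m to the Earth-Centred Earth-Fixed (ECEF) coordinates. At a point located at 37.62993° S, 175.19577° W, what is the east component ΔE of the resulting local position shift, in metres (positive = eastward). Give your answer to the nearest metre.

At φ = -37.62993°, λ = -175.19577°: sin φ = -0.610559, cos φ = 0.791971, sin λ = -0.083751, cos λ = -0.996487.
ΔE = −sin λ·ΔX + cos λ·ΔY = −(-0.083751)·(-497.3) + (-0.996487)·(174.9) = -215.94 m.

ΔE = -216 m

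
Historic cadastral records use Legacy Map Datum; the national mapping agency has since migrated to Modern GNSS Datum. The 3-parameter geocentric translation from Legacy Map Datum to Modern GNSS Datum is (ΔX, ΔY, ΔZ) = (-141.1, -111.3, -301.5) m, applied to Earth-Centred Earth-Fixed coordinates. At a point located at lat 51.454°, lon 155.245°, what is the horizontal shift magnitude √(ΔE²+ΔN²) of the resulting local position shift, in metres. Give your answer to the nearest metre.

The local east axis at (φ, λ) is (−sin λ, cos λ, 0), so ΔE = −sin(155.245°)·(-141.1) + cos(155.245°)·(-111.3) = 160.16 m.
The local north axis is (−sin φ cos λ, −sin φ sin λ, cos φ), giving ΔN = -100.215 + 36.451 − 187.878 = -251.64 m.
Horizontal magnitude = √(ΔE² + ΔN²) = √(160.16² + (-251.64)²) = 298.28 m.

298 m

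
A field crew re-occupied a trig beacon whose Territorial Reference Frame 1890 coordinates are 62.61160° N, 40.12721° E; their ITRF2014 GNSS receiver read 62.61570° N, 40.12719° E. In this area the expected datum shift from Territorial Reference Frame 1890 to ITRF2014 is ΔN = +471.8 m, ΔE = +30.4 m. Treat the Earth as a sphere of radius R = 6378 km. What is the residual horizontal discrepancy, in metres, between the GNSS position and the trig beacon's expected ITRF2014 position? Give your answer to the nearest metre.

Observed coordinate differences: Δφ = +0.00410°, Δλ = -0.00002°.
Converting to metres (1° lat = 111317 m, cos φ = 0.460020): observed ΔN = 456.4 m, observed ΔE = -1.0 m.
Subtracting the expected shift leaves a residual of 456.4 − (471.8) = -15.4 m north and -1.0 − (30.4) = -31.4 m east.
Residual distance = √((-15.4)² + (-31.4)²) = 35.0 m.

35 m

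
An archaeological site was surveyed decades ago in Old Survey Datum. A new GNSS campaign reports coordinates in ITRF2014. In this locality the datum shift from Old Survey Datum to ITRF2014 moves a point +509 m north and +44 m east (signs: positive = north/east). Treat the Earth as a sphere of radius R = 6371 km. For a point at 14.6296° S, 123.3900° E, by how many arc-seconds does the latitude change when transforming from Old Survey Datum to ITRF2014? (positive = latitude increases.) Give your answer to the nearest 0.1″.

Δφ = 16.5″

On a sphere of radius R, 1 rad of latitude = R, so Δφ = ΔN / R = 509.0 / 6371000 = 7.9893e-05 rad = 16.479″.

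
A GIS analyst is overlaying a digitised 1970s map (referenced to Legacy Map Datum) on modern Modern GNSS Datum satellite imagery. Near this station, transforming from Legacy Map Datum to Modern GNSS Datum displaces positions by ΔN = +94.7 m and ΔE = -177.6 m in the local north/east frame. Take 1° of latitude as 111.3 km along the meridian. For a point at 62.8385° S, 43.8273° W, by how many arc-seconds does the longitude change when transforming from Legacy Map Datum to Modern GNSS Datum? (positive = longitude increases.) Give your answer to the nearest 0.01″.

Δλ = -12.58″

At latitude -62.8385°, cos φ = 0.456500.
1° of longitude at this latitude = 111.3 × cos φ = 50.81 km, so Δλ = -177.6 / 50808.5 = -0.0034955° = -12.584″.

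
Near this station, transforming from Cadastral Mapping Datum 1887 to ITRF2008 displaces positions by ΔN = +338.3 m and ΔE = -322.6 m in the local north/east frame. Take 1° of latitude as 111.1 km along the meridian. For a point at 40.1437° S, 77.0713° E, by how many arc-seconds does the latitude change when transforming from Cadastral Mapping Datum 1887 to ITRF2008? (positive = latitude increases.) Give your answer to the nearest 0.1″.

Δφ = 11.0″

1° of latitude = 111.1 km, so Δφ = 338.3 / 111100 = 0.0030450° = 10.962″.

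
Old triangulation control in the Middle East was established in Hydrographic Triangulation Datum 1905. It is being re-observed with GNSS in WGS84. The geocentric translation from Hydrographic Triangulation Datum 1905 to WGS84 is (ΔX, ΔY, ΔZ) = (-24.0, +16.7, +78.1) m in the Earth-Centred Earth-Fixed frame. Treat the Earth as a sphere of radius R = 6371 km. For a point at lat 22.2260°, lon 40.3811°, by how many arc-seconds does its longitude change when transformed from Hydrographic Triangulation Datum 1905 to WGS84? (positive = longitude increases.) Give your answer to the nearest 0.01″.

sin φ = 0.378261, cos φ = 0.925699, sin λ = 0.647869, cos λ = 0.761752.
East component: ΔE = −sin λ·ΔX + cos λ·ΔY = −(0.647869)(-24.0) + (0.761752)(16.7) = 28.27 m.
1° of latitude spans πR/180 = 111195 m; at latitude φ, 1° of longitude spans that × cos φ = 102933.0 m, so Δλ = 28.27 / 102933.0 × 3600 = 0.989″.

Δλ = 0.99″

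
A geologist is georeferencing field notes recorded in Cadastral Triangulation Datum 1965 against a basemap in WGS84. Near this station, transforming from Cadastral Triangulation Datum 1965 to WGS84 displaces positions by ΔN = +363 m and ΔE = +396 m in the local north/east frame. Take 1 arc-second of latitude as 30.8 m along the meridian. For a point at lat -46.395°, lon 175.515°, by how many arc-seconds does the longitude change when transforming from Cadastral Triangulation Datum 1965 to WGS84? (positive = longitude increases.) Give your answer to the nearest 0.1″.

At latitude -46.395°, cos φ = 0.689683.
1″ of longitude at this latitude = 30.80 × cos φ = 21.2422 m, so Δλ = 396.0 / 21.2422 = 18.642″.

Δλ = 18.6″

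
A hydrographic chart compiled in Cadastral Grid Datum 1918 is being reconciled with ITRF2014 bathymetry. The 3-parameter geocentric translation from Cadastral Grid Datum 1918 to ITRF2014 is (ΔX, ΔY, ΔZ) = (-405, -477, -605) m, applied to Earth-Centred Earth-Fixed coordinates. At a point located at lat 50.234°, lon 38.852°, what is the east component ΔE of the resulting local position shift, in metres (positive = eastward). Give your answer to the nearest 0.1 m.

The local east axis at (φ, λ) is (−sin λ, cos λ, 0), so ΔE = −sin(38.852°)·(-405) + cos(38.852°)·(-477) = -117.41 m.

ΔE = -117.4 m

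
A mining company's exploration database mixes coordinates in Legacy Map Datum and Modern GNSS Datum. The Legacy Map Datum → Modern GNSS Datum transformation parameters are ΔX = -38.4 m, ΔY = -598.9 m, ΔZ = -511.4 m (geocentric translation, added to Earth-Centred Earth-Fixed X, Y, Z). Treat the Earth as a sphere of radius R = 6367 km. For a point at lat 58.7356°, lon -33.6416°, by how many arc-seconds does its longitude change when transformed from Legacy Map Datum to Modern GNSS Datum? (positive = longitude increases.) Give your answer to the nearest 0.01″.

sin φ = 0.854781, cos φ = 0.518988, sin λ = -0.553996, cos λ = 0.832519.
East component: ΔE = −sin λ·ΔX + cos λ·ΔY = −(-0.553996)(-38.4) + (0.832519)(-598.9) = -519.87 m.
1° of latitude spans πR/180 = 111125 m; at latitude φ, 1° of longitude spans that × cos φ = 57672.6 m, so Δλ = -519.87 / 57672.6 × 3600 = -32.451″.

Δλ = -32.45″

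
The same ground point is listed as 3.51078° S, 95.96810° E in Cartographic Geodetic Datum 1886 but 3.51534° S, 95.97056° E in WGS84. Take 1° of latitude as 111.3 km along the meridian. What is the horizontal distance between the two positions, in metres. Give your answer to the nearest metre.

576 m

Δφ = -3.51534° − -3.51078° = -0.00456°; Δλ = 95.97056° − 95.96810° = +0.00246°.
ΔN = Δφ × 111300 = -507.5 m; ΔE = Δλ × 111300 × cos(-3.51078°) = +0.00246 × 111300 × 0.998123 = 273.3 m.
Distance = √(ΔE² + ΔN²) = √(273.3² + (-507.5)²) = 576.4 m.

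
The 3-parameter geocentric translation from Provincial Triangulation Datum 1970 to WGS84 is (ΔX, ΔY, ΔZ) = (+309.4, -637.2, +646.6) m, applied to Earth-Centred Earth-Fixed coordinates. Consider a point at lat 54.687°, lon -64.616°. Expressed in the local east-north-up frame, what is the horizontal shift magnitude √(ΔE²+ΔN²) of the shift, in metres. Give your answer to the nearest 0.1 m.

204.3 m

The local east axis at (φ, λ) is (−sin λ, cos λ, 0), so ΔE = −sin(-64.616°)·309.4 + cos(-64.616°)·(-637.2) = 6.37 m.
The local north axis is (−sin φ cos λ, −sin φ sin λ, cos φ), giving ΔN = -108.231 − 469.760 + 373.762 = -204.23 m.
Horizontal magnitude = √(ΔE² + ΔN²) = √(6.37² + (-204.23)²) = 204.33 m.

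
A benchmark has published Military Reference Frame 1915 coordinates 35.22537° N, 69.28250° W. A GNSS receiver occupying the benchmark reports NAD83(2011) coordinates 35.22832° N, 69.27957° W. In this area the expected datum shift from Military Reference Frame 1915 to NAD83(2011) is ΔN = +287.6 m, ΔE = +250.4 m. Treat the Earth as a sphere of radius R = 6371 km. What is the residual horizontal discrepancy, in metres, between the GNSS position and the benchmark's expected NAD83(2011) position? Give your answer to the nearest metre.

Observed coordinate differences: Δφ = +0.00295°, Δλ = +0.00293°.
Converting to metres (1° lat = 111195 m, cos φ = 0.816890): observed ΔN = 328.0 m, observed ΔE = 266.1 m.
Subtracting the expected shift leaves a residual of 328.0 − (287.6) = 40.4 m north and 266.1 − (250.4) = 15.7 m east.
Residual distance = √(40.4² + 15.7²) = 43.4 m.

43 m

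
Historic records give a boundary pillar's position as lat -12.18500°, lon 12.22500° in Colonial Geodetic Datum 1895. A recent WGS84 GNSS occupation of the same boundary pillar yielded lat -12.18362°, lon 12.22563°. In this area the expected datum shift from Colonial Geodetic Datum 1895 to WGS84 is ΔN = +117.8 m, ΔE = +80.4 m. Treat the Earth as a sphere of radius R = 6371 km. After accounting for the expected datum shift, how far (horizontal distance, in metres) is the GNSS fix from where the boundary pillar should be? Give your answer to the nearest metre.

38 m

Observed coordinate differences: Δφ = +0.00138°, Δλ = +0.00063°.
Converting to metres (1° lat = 111195 m, cos φ = 0.977471): observed ΔN = 153.4 m, observed ΔE = 68.5 m.
Subtracting the expected shift leaves a residual of 153.4 − (117.8) = 35.6 m north and 68.5 − (80.4) = -11.9 m east.
Residual distance = √(35.6² + (-11.9)²) = 37.6 m.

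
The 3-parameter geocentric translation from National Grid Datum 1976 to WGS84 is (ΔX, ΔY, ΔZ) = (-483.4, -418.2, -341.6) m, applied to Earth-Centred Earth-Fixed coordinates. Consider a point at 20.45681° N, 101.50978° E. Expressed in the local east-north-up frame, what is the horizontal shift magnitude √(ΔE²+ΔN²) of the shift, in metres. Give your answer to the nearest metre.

596 m

At φ = 20.45681°, λ = 101.50978°: sin φ = 0.349501, cos φ = 0.936936, sin λ = 0.979891, cos λ = -0.199535.
ΔE = −sin λ·ΔX + cos λ·ΔY = −(0.979891)·(-483.4) + (-0.199535)·(-418.2) = 557.12 m.
ΔN = −sin φ cos λ·ΔX − sin φ sin λ·ΔY + cos φ·ΔZ = −(0.349501)(-0.199535)(-483.4) − (0.349501)(0.979891)(-418.2) + (0.936936)(-341.6) = -210.55 m.
Horizontal magnitude = √(ΔE² + ΔN²) = √(557.12² + (-210.55)²) = 595.58 m.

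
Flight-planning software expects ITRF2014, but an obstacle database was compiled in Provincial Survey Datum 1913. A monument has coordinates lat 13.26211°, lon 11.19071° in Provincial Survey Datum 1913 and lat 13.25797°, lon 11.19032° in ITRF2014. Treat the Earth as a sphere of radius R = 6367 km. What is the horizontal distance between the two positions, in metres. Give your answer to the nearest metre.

Δφ = 13.25797° − 13.26211° = -0.00414°; Δλ = 11.19032° − 11.19071° = -0.00039°.
1° along a meridian = πR/180 = 111125 m.
ΔN = Δφ × 111125 = -460.1 m; ΔE = Δλ × 111125 × cos(13.26211°) = -0.00039 × 111125 × 0.973331 = -42.2 m.
Distance = √(ΔE² + ΔN²) = √((-42.2)² + (-460.1)²) = 462.0 m.

462 m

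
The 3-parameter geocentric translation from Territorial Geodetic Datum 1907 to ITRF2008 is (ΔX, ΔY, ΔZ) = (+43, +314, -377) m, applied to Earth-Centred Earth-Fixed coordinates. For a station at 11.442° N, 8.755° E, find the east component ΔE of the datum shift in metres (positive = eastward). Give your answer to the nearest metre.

ΔE = 304 m

The local east axis at (φ, λ) is (−sin λ, cos λ, 0), so ΔE = −sin(8.755°)·43 + cos(8.755°)·314 = 303.80 m.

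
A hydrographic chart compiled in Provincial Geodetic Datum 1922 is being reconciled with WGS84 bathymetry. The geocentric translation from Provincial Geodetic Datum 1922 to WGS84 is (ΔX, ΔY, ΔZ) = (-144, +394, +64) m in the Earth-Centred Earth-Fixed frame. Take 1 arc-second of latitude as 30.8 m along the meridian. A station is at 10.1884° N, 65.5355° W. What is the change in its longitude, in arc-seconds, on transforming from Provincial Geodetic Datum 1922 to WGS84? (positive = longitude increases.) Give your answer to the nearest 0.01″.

sin φ = 0.176885, cos φ = 0.984231, sin λ = -0.910218, cos λ = 0.414129.
East component: ΔE = −sin λ·ΔX + cos λ·ΔY = −(-0.910218)(-144) + (0.414129)(394) = 32.10 m.
1° of latitude spans 3600 × 30.80 = 110880 m; at latitude φ, 1° of longitude spans that × cos φ = 109131.6 m, so Δλ = 32.10 / 109131.6 × 3600 = 1.059″.

Δλ = 1.06″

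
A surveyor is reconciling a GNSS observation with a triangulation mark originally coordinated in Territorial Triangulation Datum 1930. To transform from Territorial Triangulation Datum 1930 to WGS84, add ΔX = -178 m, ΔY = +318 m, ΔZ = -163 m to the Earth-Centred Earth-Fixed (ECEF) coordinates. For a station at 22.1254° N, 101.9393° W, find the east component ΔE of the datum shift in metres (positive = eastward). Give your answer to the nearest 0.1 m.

ΔE = -239.9 m

At φ = 22.1254°, λ = -101.9393°: sin φ = 0.376635, cos φ = 0.926362, sin λ = -0.978367, cos λ = -0.206875.
ΔE = −sin λ·ΔX + cos λ·ΔY = −(-0.978367)·(-178) + (-0.206875)·(318) = -239.94 m.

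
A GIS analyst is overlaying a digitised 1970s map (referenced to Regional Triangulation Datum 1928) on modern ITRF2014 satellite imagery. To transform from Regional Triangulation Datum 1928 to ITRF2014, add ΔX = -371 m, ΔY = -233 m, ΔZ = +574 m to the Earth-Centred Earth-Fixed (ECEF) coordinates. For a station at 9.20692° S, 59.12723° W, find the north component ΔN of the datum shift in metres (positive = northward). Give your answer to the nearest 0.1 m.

ΔN = 568.1 m

The local north axis is (−sin φ cos λ, −sin φ sin λ, cos φ), giving ΔN = -30.460 + 31.998 + 566.605 = 568.14 m.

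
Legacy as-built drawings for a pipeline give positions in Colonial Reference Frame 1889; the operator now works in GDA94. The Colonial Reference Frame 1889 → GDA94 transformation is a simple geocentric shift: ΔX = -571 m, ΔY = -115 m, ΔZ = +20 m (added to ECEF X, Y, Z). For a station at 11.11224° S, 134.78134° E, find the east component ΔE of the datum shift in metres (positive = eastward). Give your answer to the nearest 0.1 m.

At φ = -11.11224°, λ = 134.78134°: sin φ = -0.192732, cos φ = 0.981252, sin λ = 0.709800, cos λ = -0.704403.
ΔE = −sin λ·ΔX + cos λ·ΔY = −(0.709800)·(-571) + (-0.704403)·(-115) = 486.30 m.

ΔE = 486.3 m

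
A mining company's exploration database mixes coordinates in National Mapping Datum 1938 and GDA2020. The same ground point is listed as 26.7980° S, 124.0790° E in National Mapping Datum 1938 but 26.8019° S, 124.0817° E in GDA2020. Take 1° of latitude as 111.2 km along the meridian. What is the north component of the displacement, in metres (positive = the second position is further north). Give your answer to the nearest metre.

ΔN = -434 m

Δφ = -26.8019° − -26.7980° = -0.0039°; Δλ = 124.0817° − 124.0790° = +0.0027°.
ΔN = Δφ × 111200 = -433.7 m; ΔE = Δλ × 111200 × cos(-26.7980°) = +0.0027 × 111200 × 0.892602 = 268.0 m.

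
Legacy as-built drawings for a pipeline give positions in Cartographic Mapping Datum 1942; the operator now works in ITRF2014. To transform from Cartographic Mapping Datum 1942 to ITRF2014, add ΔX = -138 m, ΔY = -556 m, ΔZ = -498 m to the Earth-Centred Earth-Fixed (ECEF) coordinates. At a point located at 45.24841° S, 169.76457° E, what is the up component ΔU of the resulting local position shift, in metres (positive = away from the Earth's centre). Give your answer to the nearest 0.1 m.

At φ = -45.24841°, λ = 169.76457°: sin φ = -0.710166, cos φ = 0.704034, sin λ = 0.177693, cos λ = -0.984086.
ΔU = cos φ cos λ·ΔX + cos φ sin λ·ΔY + sin φ·ΔZ = (0.704034)(-0.984086)(-138) + (0.704034)(0.177693)(-556) + (-0.710166)(-498) = 379.72 m.

ΔU = 379.7 m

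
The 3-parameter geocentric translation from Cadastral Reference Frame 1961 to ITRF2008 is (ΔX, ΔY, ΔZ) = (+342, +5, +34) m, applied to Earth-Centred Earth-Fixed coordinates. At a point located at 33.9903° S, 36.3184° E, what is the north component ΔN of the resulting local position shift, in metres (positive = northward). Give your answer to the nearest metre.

ΔN = 184 m

At φ = -33.9903°, λ = 36.3184°: sin φ = -0.559053, cos φ = 0.829132, sin λ = 0.592272, cos λ = 0.805738.
ΔN = −sin φ cos λ·ΔX − sin φ sin λ·ΔY + cos φ·ΔZ = −(-0.559053)(0.805738)(342) − (-0.559053)(0.592272)(5) + (0.829132)(34) = 183.90 m.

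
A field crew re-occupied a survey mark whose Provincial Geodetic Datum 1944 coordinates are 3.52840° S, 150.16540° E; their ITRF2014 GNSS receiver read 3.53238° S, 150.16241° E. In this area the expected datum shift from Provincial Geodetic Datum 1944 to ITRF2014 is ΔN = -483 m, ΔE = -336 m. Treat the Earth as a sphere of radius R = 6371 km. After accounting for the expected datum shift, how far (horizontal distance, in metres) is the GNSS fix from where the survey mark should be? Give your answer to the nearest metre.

41 m

Observed coordinate differences: Δφ = -0.00398°, Δλ = -0.00299°.
Converting to metres (1° lat = 111195 m, cos φ = 0.998104): observed ΔN = -442.6 m, observed ΔE = -331.8 m.
Subtracting the expected shift leaves a residual of -442.6 − (-483) = 40.4 m north and -331.8 − (-336) = 4.2 m east.
Residual distance = √(40.4² + 4.2²) = 40.7 m.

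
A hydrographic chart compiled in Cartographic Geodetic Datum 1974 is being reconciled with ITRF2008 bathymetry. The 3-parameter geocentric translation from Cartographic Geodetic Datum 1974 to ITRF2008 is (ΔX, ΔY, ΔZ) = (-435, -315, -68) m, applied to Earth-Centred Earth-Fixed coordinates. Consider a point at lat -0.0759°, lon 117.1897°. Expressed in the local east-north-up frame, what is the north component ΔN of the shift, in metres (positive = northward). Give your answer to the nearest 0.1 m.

The local north axis is (−sin φ cos λ, −sin φ sin λ, cos φ), giving ΔN = 0.263 − 0.371 − 68.000 = -68.11 m.

ΔN = -68.1 m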